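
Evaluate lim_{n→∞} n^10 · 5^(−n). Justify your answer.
lim = 0

Exponentials with base > 1 dominate every fixed polynomial: for any fixed c, n^c / 5^n → 0 as n → ∞ (e.g. by the ratio test, or by writing 5^n = e^(n ln 5) and noting e^(n ln 5) / n^c → ∞). Hence n^10 · 5^(−n) = n^10 / 5^n → 0.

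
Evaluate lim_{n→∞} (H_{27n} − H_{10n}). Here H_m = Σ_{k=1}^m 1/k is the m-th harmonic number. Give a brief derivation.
lim = ln(27/10)

Euler-Maclaurin gives H_m = ln m + γ + 1/(2m) + O(1/m^2). The γ and O(1/m) terms cancel in the difference:
  H_{27n} − H_{10n} = ln(27n) − ln(10n) + O(1/n) = ln(27/10) + O(1/n).
Hence the limit is ln(27/10).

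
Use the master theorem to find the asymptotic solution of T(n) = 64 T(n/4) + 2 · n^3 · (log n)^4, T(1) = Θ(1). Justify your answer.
T(n) = Θ(n^3 · (log n)^5)

Here log_4 64 = 3 and f(n) = 2 · n^3 · (log n)^4 = Θ(n^(log_4 64) · (log n)^4). This is the extended Case 2 of the master theorem (f matches the critical exponent up to log factors), giving T(n) = Θ(n^(log_4 64) · (log n)^(4+1)) = Θ(n^3 · (log n)^5).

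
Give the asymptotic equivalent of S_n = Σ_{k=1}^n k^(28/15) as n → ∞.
S_n ~ (15/43) · n^(43/15)

Integral comparison: Σ_{k=1}^n k^(28/15) = ∫_0^n x^(28/15) dx + O(n^(28/15)). The integral is n^(1 + 28/15) / (1 + 28/15) = n^((28+15)/15) / ((28+15)/15) = (15/43) · n^(43/15).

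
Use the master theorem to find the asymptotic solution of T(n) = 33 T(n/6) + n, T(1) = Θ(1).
T(n) = Θ(n^(log_6 33))

Master theorem: compare f(n) = n to n^(log_6 33) where log_6 33 ≈ 1.951. Since 1 < log_6 33, we have f(n) = O(n^(log_6 33 − ε)) for some ε > 0 — Case 1. Hence T(n) = Θ(n^(log_6 33)).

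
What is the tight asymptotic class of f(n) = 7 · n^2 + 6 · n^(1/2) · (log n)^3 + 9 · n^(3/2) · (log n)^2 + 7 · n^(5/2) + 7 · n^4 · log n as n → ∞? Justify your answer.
f(n) ∈ Θ(n^4 · log n)

Compare the terms by growth order. For large n, n^a · (log n)^b dominates n^a' · (log n)^b' iff a > a', or (a = a' and b > b'). Ranking the 5 terms shows the dominant one is 7 · n^4 · log n. Hence f(n) ∈ Θ(n^4 · log n).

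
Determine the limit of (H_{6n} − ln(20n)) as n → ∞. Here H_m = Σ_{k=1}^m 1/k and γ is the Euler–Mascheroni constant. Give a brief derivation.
lim = ln(3/10) + γ

By Euler-Maclaurin, H_m = ln m + γ + O(1/m). So
  H_{6n} − ln(20n) = ln(6n) + γ − ln(20n) + O(1/n)
                       = ln(6/20) + γ + O(1/n).
Hence the limit is ln(6/20) + γ (= ln(3/10)).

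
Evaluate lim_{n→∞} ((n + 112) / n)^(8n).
lim = e^896

Rewrite as (1 + 112/n)^(8n). By the standard limit (1 + x/n)^n → e^x, we have (1 + 112/n)^n → e^112, and raising to the 8th power gives e^896.
More precisely, ln[(1 + 112/n)^(8n)] = 8n · ln(1 + 112/n) = 8n · (112/n + O(1/n^2)) = 896 + O(1/n) → 896.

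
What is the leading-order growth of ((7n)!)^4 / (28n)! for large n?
((7n)!)^4/(28n)! ~ ((2π·7n)^(3/2) / 2) · 4^(−4·7n)  →  0

Write N = 7n. Stirling: N! ~ sqrt(2π N)(N/e)^N and (4N)! ~ sqrt(2π·4N)·(4N/e)^(4N).
  (N!)^4/(4N)! ~ (2π N)^(4/2) (N/e)^(4N) / [sqrt(2π·4N) (4N/e)^(4N)]
     = (2π N)^(4/2) / sqrt(2π·4N) · (N/(4N))^(4N)
     = (2π N)^((4−1)/2) / 2 · 4^(−4N).
Since 4^4 > 1, the factor 4^(−4N) decays exponentially, so the ratio → 0. Substituting N = 7n gives the stated form.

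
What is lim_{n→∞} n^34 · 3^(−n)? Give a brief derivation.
lim = 0

Exponentials with base > 1 dominate every fixed polynomial: for any fixed c, n^c / 3^n → 0 as n → ∞ (e.g. by the ratio test, or by writing 3^n = e^(n ln 3) and noting e^(n ln 3) / n^c → ∞). Hence n^34 · 3^(−n) = n^34 / 3^n → 0.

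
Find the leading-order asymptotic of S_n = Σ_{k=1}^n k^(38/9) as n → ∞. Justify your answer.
S_n ~ (9/47) · n^(47/9)

Integral comparison: Σ_{k=1}^n k^(38/9) = ∫_0^n x^(38/9) dx + O(n^(38/9)). The integral is n^(1 + 38/9) / (1 + 38/9) = n^((38+9)/9) / ((38+9)/9) = (9/47) · n^(47/9).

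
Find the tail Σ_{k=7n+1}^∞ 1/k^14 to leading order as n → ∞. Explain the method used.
Σ_{k>7n} 1/k^14 ~ 1/(13 · (7n)^13)

Compare to the integral: ∫_{7n}^∞ x^(−14) dx = [−x^(−13)/13]_{7n}^∞ = 1/((14−1)·(7n)^13). Euler-Maclaurin then gives
  Σ_{k>7n} 1/k^14 = ∫_{7n}^∞ dx/x^14 − 1/(2·(7n)^14) + O(1/(7n)^15).
(Equivalently this is ζ(14) − Σ_{k≤7n} 1/k^14.)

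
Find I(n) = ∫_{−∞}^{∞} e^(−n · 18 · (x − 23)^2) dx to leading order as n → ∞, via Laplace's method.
I(n) = sqrt(π/(18n))

Here φ(x) = 18 · (x − 23)^2 has its unique minimum at x* = 23 with φ(x*) = 0 and φ''(x*) = 36. Laplace's method gives
  I(n) ~ e^(−n φ(x*)) · sqrt(2π / (n · φ''(x*))) = sqrt(2π / (36n)) = sqrt(π/(18n)).
This is exact: substituting u = (x − 23)·sqrt(18n) gives I(n) = (1/sqrt(18n)) ∫_{−∞}^{∞} e^(−u^2) du = sqrt(π/(18n)).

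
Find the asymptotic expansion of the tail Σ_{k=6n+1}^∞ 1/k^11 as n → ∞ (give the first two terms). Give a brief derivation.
Σ_{k>6n} 1/k^11 = 1/(10 · (6n)^10) − 1/(2 · (6n)^11) + O(1/(6n)^12)

Compare to the integral: ∫_{6n}^∞ x^(−11) dx = [−x^(−10)/10]_{6n}^∞ = 1/((11−1)·(6n)^10). The Euler-Maclaurin correction adds −f(6n)/2 = −1/(2·(6n)^11). Euler-Maclaurin then gives
  Σ_{k>6n} 1/k^11 = ∫_{6n}^∞ dx/x^11 − 1/(2·(6n)^11) + O(1/(6n)^12).
(Equivalently this is ζ(11) − Σ_{k≤6n} 1/k^11.)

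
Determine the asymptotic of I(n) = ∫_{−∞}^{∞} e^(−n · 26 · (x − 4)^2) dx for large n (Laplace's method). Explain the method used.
I(n) = sqrt(π/(26n))

Here φ(x) = 26 · (x − 4)^2 has its unique minimum at x* = 4 with φ(x*) = 0 and φ''(x*) = 52. Laplace's method gives
  I(n) ~ e^(−n φ(x*)) · sqrt(2π / (n · φ''(x*))) = sqrt(2π / (52n)) = sqrt(π/(26n)).
This is exact: substituting u = (x − 4)·sqrt(26n) gives I(n) = (1/sqrt(26n)) ∫_{−∞}^{∞} e^(−u^2) du = sqrt(π/(26n)).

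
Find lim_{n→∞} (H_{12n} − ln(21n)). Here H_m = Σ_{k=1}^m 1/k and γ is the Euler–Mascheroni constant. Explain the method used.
lim = ln(4/7) + γ

By Euler-Maclaurin, H_m = ln m + γ + O(1/m). So
  H_{12n} − ln(21n) = ln(12n) + γ − ln(21n) + O(1/n)
                       = ln(12/21) + γ + O(1/n).
Hence the limit is ln(12/21) + γ (= ln(4/7)).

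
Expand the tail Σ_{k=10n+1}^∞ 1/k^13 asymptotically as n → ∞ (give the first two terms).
Σ_{k>10n} 1/k^13 = 1/(12 · (10n)^12) − 1/(2 · (10n)^13) + O(1/(10n)^14)

Compare to the integral: ∫_{10n}^∞ x^(−13) dx = [−x^(−12)/12]_{10n}^∞ = 1/((13−1)·(10n)^12). The Euler-Maclaurin correction adds −f(10n)/2 = −1/(2·(10n)^13). Euler-Maclaurin then gives
  Σ_{k>10n} 1/k^13 = ∫_{10n}^∞ dx/x^13 − 1/(2·(10n)^13) + O(1/(10n)^14).
(Equivalently this is ζ(13) − Σ_{k≤10n} 1/k^13.)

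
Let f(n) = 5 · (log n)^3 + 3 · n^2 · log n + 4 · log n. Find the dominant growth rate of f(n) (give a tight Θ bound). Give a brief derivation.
f(n) ∈ Θ(n^2 · log n)

Compare the terms by growth order. For large n, n^a · (log n)^b dominates n^a' · (log n)^b' iff a > a', or (a = a' and b > b'). Ranking the 3 terms shows the dominant one is 3 · n^2 · log n. Hence f(n) ∈ Θ(n^2 · log n).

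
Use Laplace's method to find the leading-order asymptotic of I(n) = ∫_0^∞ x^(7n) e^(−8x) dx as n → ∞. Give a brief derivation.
I(n) ~ (sqrt(2π·7n) / 8) · (7n/(8e))^(7n)

Write the integrand as exp(7n ln x − 8x) and set f(x) = 7n ln x − 8x. Then f'(x) = 7n/x − 8 = 0 at x* = 7n/8, and f''(x*) = −7n/x*^2 = −8^2/(7n). Laplace's method (interior maximum) gives
  I(n) ~ e^(f(x*)) · sqrt(2π / |f''(x*)|)
        = exp(7n ln(7n/8) − 7n) · sqrt(2π · 7n / 8^2)
        = (7n/8)^(7n) e^(−7n) · sqrt(2π·7n) / 8
        = (sqrt(2π·7n) / 8) · (7n/(8e))^(7n).
This matches Γ(7n+1)/8^(7n+1) with Stirling applied to Γ.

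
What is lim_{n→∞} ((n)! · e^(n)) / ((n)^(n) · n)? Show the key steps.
lim = 0

Stirling: (n)! ~ sqrt(2π·n) · (n/e)^(n). Hence
  (n)! · e^(n) / (n)^(n) ~ sqrt(2π·n).
Dividing by n: sqrt(2π·n) / n = sqrt(2π) · n^((1−2)/2), so the expression behaves like sqrt(2π) · n^((1−2)/2) → 0.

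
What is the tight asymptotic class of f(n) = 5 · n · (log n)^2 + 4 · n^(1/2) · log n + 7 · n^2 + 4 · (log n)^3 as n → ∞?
f(n) ∈ Θ(n^2)

Compare the terms by growth order. For large n, n^a · (log n)^b dominates n^a' · (log n)^b' iff a > a', or (a = a' and b > b'). Ranking the 4 terms shows the dominant one is 7 · n^2. Hence f(n) ∈ Θ(n^2).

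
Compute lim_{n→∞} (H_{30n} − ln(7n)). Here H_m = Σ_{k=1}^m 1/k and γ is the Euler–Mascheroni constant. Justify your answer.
lim = ln(30/7) + γ

By Euler-Maclaurin, H_m = ln m + γ + O(1/m). So
  H_{30n} − ln(7n) = ln(30n) + γ − ln(7n) + O(1/n)
                       = ln(30/7) + γ + O(1/n).
Hence the limit is ln(30/7) + γ.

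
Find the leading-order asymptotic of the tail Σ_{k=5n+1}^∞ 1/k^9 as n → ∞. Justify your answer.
Σ_{k>5n} 1/k^9 ~ 1/(8 · (5n)^8)

Compare to the integral: ∫_{5n}^∞ x^(−9) dx = [−x^(−8)/8]_{5n}^∞ = 1/((9−1)·(5n)^8). Euler-Maclaurin then gives
  Σ_{k>5n} 1/k^9 = ∫_{5n}^∞ dx/x^9 − 1/(2·(5n)^9) + O(1/(5n)^10).
(Equivalently this is ζ(9) − Σ_{k≤5n} 1/k^9.)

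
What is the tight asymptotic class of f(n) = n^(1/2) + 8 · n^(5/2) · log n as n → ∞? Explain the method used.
f(n) ∈ Θ(n^(5/2) · log n)

Compare the terms by growth order. For large n, n^a · (log n)^b dominates n^a' · (log n)^b' iff a > a', or (a = a' and b > b'). Ranking the 2 terms shows the dominant one is 8 · n^(5/2) · log n. Hence f(n) ∈ Θ(n^(5/2) · log n).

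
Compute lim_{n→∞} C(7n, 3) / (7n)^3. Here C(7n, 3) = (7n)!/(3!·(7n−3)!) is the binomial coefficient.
lim = 1/3! = 1/6

With N = 7n → ∞: C(N, 3) / N^3 = [N(N−1)…(N−2)] / (3! · N^3) = (1/3!) · 1 · (1 − 1/(7n)) · (1 − 2/(7n)). Each factor → 1 as N → ∞, so the limit is 1/3! = 1/6.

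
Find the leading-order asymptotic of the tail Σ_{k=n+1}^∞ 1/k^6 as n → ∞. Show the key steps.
Σ_{k>n} 1/k^6 ~ 1/(5 · n^5)

Compare to the integral: ∫_{n}^∞ x^(−6) dx = [−x^(−5)/5]_{n}^∞ = 1/((6−1)·n^5). Euler-Maclaurin then gives
  Σ_{k>n} 1/k^6 = ∫_{n}^∞ dx/x^6 − 1/(2·n^6) + O(1/n^7).
(Equivalently this is ζ(6) − Σ_{k≤n} 1/k^6.)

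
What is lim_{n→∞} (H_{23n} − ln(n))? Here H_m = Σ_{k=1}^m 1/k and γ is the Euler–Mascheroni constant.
lim = ln 23 + γ

By Euler-Maclaurin, H_m = ln m + γ + O(1/m). So
  H_{23n} − ln(n) = ln(23n) + γ − ln(n) + O(1/n)
                       = ln(23/1) + γ + O(1/n).
Hence the limit is ln(23/1) + γ.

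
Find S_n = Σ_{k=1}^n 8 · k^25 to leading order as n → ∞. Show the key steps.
S_n ~ 4 · n^26 / 13

By integral comparison (Euler-Maclaurin), Σ_{k=1}^n 8 · k^25 = 8 · ∫_0^n x^25 dx + O(n^25) = 8 · n^26/26 = 4 · n^26 / 13 + O(n^25). (Equivalently, Faulhaber's formula gives the same leading term.)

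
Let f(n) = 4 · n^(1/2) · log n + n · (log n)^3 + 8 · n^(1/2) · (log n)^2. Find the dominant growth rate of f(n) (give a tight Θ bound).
f(n) ∈ Θ(n · (log n)^3)

Compare the terms by growth order. For large n, n^a · (log n)^b dominates n^a' · (log n)^b' iff a > a', or (a = a' and b > b'). Ranking the 3 terms shows the dominant one is n · (log n)^3. Hence f(n) ∈ Θ(n · (log n)^3).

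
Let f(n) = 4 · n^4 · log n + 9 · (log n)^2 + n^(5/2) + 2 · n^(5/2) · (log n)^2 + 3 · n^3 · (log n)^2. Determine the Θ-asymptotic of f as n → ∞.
f(n) ∈ Θ(n^4 · log n)

Compare the terms by growth order. For large n, n^a · (log n)^b dominates n^a' · (log n)^b' iff a > a', or (a = a' and b > b'). Ranking the 5 terms shows the dominant one is 4 · n^4 · log n. Hence f(n) ∈ Θ(n^4 · log n).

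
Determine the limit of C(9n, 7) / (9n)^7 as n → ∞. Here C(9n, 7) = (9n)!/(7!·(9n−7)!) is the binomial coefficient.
lim = 1/7! = 1/5040

With N = 9n → ∞: C(N, 7) / N^7 = [N(N−1)…(N−6)] / (7! · N^7) = (1/7!) · 1 · (1 − 1/(9n)) · … · (1 − 6/(9n)). Each factor → 1 as N → ∞, so the limit is 1/7! = 1/5040.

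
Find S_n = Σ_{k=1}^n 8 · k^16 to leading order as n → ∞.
S_n ~ 8 · n^17 / 17

By integral comparison (Euler-Maclaurin), Σ_{k=1}^n 8 · k^16 = 8 · ∫_0^n x^16 dx + O(n^16) = 8 · n^17/17 + O(n^16). (Equivalently, Faulhaber's formula gives the same leading term.)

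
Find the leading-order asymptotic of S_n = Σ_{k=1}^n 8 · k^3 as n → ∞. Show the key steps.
S_n ~ 2 · n^4

By integral comparison (Euler-Maclaurin), Σ_{k=1}^n 8 · k^3 = 8 · ∫_0^n x^3 dx + O(n^3) = 8 · n^4/4 = 2 · n^4 + O(n^3). (Equivalently, Faulhaber's formula gives the same leading term.)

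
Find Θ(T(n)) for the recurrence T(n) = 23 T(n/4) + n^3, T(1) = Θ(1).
T(n) = Θ(n^3)

log_4 23 ≈ 2.262. f(n) = n^3 dominates n^(log_4 23) since 3 > 2.262, and the regularity condition a·f(n/b) = 23·(n/4)^3 = (23/64)·n^3 ≤ c·f(n) holds with c = 23/64 ≈ 0.359 < 1. So this is Case 3: T(n) = Θ(f(n)) = Θ(n^3).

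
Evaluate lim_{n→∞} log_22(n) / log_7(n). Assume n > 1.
lim = ln(7) / ln(22) = log_22(7)

Change of base: log_22(n) = ln n / ln 22 and log_7(n) = ln n / ln 7. The ratio is (ln n / ln 22) · (ln 7 / ln n) = ln 7 / ln 22, a constant independent of n. So the limit is ln 7 / ln 22 = log_22(7).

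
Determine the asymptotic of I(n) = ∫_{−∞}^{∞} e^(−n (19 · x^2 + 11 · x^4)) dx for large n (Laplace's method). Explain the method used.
I(n) ~ sqrt(π/(19n))

φ(x) = 19 · x^2 + 11 · x^4 has its unique global minimum at x* = 0 (since φ'(x) = 38x + 44x^3 = 0 only at x = 0 for real x with both coefficients positive, and φ → ∞ as |x| → ∞). At x* = 0, φ(0) = 0 and φ''(0) = 38. Laplace's method then gives
  I(n) ~ sqrt(2π / (n · φ''(0))) · e^(−n φ(0)) = sqrt(2π / (38n)) = sqrt(π/(19n)).
The 11 · x^4 term contributes only at subleading order (an O(1/n) relative correction).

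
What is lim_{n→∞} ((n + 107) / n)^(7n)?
lim = e^749

Rewrite as (1 + 107/n)^(7n). By the standard limit (1 + x/n)^n → e^x, we have (1 + 107/n)^n → e^107, and raising to the 7th power gives e^749.
More precisely, ln[(1 + 107/n)^(7n)] = 7n · ln(1 + 107/n) = 7n · (107/n + O(1/n^2)) = 749 + O(1/n) → 749.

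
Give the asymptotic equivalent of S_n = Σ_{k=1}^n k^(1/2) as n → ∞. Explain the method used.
S_n ~ (2/3) · n^(3/2)

Integral comparison: Σ_{k=1}^n k^(1/2) = ∫_0^n x^(1/2) dx + O(n^(1/2)). The integral is n^(1 + 1/2) / (1 + 1/2) = n^((1+2)/2) / ((1+2)/2) = (2/3) · n^(3/2).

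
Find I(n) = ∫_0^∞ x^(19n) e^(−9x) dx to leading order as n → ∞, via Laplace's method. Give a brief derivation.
I(n) ~ (sqrt(2π·19n) / 9) · (19n/(9e))^(19n)

Write the integrand as exp(19n ln x − 9x) and set f(x) = 19n ln x − 9x. Then f'(x) = 19n/x − 9 = 0 at x* = 19n/9, and f''(x*) = −19n/x*^2 = −9^2/(19n). Laplace's method (interior maximum) gives
  I(n) ~ e^(f(x*)) · sqrt(2π / |f''(x*)|)
        = exp(19n ln(19n/9) − 19n) · sqrt(2π · 19n / 9^2)
        = (19n/9)^(19n) e^(−19n) · sqrt(2π·19n) / 9
        = (sqrt(2π·19n) / 9) · (19n/(9e))^(19n).
This matches Γ(19n+1)/9^(19n+1) with Stirling applied to Γ.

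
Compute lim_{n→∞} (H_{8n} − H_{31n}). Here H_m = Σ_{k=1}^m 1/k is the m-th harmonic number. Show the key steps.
lim = ln(8/31)

Euler-Maclaurin gives H_m = ln m + γ + 1/(2m) + O(1/m^2). The γ and O(1/m) terms cancel in the difference:
  H_{8n} − H_{31n} = ln(8n) − ln(31n) + O(1/n) = ln(8/31) + O(1/n).
Hence the limit is ln(8/31).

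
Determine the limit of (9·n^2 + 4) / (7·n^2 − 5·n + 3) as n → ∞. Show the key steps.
lim = 9/7

For large n the leading n^2 terms dominate both numerator and denominator. Dividing top and bottom by n^2, every other term tends to 0, leaving 9/7.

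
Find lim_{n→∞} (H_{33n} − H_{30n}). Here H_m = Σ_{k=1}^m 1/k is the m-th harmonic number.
lim = ln(33/30) = ln(11/10)

Euler-Maclaurin gives H_m = ln m + γ + 1/(2m) + O(1/m^2). The γ and O(1/m) terms cancel in the difference:
  H_{33n} − H_{30n} = ln(33n) − ln(30n) + O(1/n) = ln(33/30) + O(1/n).
Hence the limit is ln(33/30) = ln(11/10).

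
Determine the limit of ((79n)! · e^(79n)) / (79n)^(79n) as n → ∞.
lim = ∞

Stirling: (79n)! ~ sqrt(2π·79n) · (79n/e)^(79n). Hence
  (79n)! · e^(79n) / (79n)^(79n) ~ sqrt(2π·79n) = sqrt(2π·79) · sqrt(n) → ∞.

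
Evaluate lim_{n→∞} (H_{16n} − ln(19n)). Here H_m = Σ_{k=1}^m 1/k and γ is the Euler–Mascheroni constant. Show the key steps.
lim = ln(16/19) + γ

By Euler-Maclaurin, H_m = ln m + γ + O(1/m). So
  H_{16n} − ln(19n) = ln(16n) + γ − ln(19n) + O(1/n)
                       = ln(16/19) + γ + O(1/n).
Hence the limit is ln(16/19) + γ.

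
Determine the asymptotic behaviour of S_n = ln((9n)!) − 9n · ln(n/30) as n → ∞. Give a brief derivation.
S_n ~ 9n · (ln 270 − 1) + O(ln n)

Stirling: ln((9n)!) = 9n ln(9n) − 9n + O(ln n).
  S_n = 9n ln(9n) − 9n − 9n ln(n/30) + O(ln n)
      = 9n ln(9n) − 9n ln n + 9n ln 30 − 9n + O(ln n)
      = 9n ln 9 + 9n ln 30 − 9n + O(ln n)
      = 9n (ln 270 − 1) + O(ln n).
Numerically ln(270) − 1 ≈ 4.5984.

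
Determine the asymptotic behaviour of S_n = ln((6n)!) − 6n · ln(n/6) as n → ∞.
S_n ~ 6n · (ln 36 − 1) + O(ln n)

Stirling: ln((6n)!) = 6n ln(6n) − 6n + O(ln n).
  S_n = 6n ln(6n) − 6n − 6n ln(n/6) + O(ln n)
      = 6n ln(6n) − 6n ln n + 6n ln 6 − 6n + O(ln n)
      = 6n ln 6 + 6n ln 6 − 6n + O(ln n)
      = 6n (ln 36 − 1) + O(ln n).
Numerically ln(36) − 1 ≈ 2.5835.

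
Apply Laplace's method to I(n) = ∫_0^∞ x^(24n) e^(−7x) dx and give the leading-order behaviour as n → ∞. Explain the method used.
I(n) ~ (sqrt(2π·24n) / 7) · (24n/(7e))^(24n)

Write the integrand as exp(24n ln x − 7x) and set f(x) = 24n ln x − 7x. Then f'(x) = 24n/x − 7 = 0 at x* = 24n/7, and f''(x*) = −24n/x*^2 = −7^2/(24n). Laplace's method (interior maximum) gives
  I(n) ~ e^(f(x*)) · sqrt(2π / |f''(x*)|)
        = exp(24n ln(24n/7) − 24n) · sqrt(2π · 24n / 7^2)
        = (24n/7)^(24n) e^(−24n) · sqrt(2π·24n) / 7
        = (sqrt(2π·24n) / 7) · (24n/(7e))^(24n).
This matches Γ(24n+1)/7^(24n+1) with Stirling applied to Γ.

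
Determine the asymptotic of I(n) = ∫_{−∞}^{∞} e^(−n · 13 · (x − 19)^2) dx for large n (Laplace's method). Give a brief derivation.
I(n) = sqrt(π/(13n))

Here φ(x) = 13 · (x − 19)^2 has its unique minimum at x* = 19 with φ(x*) = 0 and φ''(x*) = 26. Laplace's method gives
  I(n) ~ e^(−n φ(x*)) · sqrt(2π / (n · φ''(x*))) = sqrt(2π / (26n)) = sqrt(π/(13n)).
This is exact: substituting u = (x − 19)·sqrt(13n) gives I(n) = (1/sqrt(13n)) ∫_{−∞}^{∞} e^(−u^2) du = sqrt(π/(13n)).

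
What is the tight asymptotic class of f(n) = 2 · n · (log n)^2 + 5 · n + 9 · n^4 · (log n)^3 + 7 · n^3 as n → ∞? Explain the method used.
f(n) ∈ Θ(n^4 · (log n)^3)

Compare the terms by growth order. For large n, n^a · (log n)^b dominates n^a' · (log n)^b' iff a > a', or (a = a' and b > b'). Ranking the 4 terms shows the dominant one is 9 · n^4 · (log n)^3. Hence f(n) ∈ Θ(n^4 · (log n)^3).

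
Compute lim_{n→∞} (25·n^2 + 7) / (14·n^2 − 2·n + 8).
lim = 25/14

For large n the leading n^2 terms dominate both numerator and denominator. Dividing top and bottom by n^2, every other term tends to 0, leaving 25/14.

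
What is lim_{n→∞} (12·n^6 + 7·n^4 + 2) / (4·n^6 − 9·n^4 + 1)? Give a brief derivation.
lim = 12/4 = 3

For large n the leading n^6 terms dominate both numerator and denominator. Dividing top and bottom by n^6, every other term tends to 0, leaving 12/4 = 3.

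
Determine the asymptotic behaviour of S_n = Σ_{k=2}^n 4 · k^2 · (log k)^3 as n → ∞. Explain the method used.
S_n ~ 4 · n^3 · (log n)^3 / 3

By integral comparison, S_n = ∫_1^n 4 · x^2 · (log x)^3 dx + O(n^2 · (log n)^3). For the integral, the leading term of ∫_1^n x^2 (log x)^3 dx is n^3/3 · (log n)^3 (by repeated integration by parts; each step lowers the log-exponent and produces a relatively O(1/log n) correction). Hence S_n ~ 4 · n^3 · (log n)^3 / 3.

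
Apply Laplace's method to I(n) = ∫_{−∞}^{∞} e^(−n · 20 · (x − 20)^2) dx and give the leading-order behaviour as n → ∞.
I(n) = sqrt(π/(20n))

Here φ(x) = 20 · (x − 20)^2 has its unique minimum at x* = 20 with φ(x*) = 0 and φ''(x*) = 40. Laplace's method gives
  I(n) ~ e^(−n φ(x*)) · sqrt(2π / (n · φ''(x*))) = sqrt(2π / (40n)) = sqrt(π/(20n)).
This is exact: substituting u = (x − 20)·sqrt(20n) gives I(n) = (1/sqrt(20n)) ∫_{−∞}^{∞} e^(−u^2) du = sqrt(π/(20n)).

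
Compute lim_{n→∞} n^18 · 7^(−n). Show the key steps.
lim = 0

Exponentials with base > 1 dominate every fixed polynomial: for any fixed c, n^c / 7^n → 0 as n → ∞ (e.g. by the ratio test, or by writing 7^n = e^(n ln 7) and noting e^(n ln 7) / n^c → ∞). Hence n^18 · 7^(−n) = n^18 / 7^n → 0.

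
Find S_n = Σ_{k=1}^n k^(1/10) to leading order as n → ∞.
S_n ~ (10/11) · n^(11/10)

Integral comparison: Σ_{k=1}^n k^(1/10) = ∫_0^n x^(1/10) dx + O(n^(1/10)). The integral is n^(1 + 1/10) / (1 + 1/10) = n^((1+10)/10) / ((1+10)/10) = (10/11) · n^(11/10).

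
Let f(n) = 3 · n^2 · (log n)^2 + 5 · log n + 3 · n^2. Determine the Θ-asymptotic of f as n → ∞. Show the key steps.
f(n) ∈ Θ(n^2 · (log n)^2)

Compare the terms by growth order. For large n, n^a · (log n)^b dominates n^a' · (log n)^b' iff a > a', or (a = a' and b > b'). Ranking the 3 terms shows the dominant one is 3 · n^2 · (log n)^2. Hence f(n) ∈ Θ(n^2 · (log n)^2).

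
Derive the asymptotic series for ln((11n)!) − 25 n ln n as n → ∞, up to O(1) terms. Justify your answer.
ln((11n)!) − 25 n ln n = −14 n ln n + 11(ln 11 − 1) n + (1/2) ln(2π·11n) + O(1/n)

Stirling: ln((11n)!) = 11n ln(11n) − 11n + (1/2) ln(2π·11n) + O(1/n).
Expand 11n ln(11n) = 11n (ln n + ln 11) = 11n ln n + 11n ln 11.
Subtract 25n ln n: leading term is (11 − 25) n ln n = −14 n ln n. The next term is 11n ln 11 − 11n = 11(ln 11 − 1) n. Then the (1/2) ln(2π·11n) correction.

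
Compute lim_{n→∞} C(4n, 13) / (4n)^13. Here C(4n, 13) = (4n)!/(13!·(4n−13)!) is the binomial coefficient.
lim = 1/13! = 1/6227020800

With N = 4n → ∞: C(N, 13) / N^13 = [N(N−1)…(N−12)] / (13! · N^13) = (1/13!) · 1 · (1 − 1/(4n)) · … · (1 − 12/(4n)). Each factor → 1 as N → ∞, so the limit is 1/13! = 1/6227020800.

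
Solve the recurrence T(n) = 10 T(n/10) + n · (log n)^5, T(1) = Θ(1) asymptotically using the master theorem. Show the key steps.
T(n) = Θ(n · (log n)^6)

Here log_10 10 = 1 and f(n) = n · (log n)^5 = Θ(n^(log_10 10) · (log n)^5). This is the extended Case 2 of the master theorem (f matches the critical exponent up to log factors), giving T(n) = Θ(n^(log_10 10) · (log n)^(5+1)) = Θ(n · (log n)^6).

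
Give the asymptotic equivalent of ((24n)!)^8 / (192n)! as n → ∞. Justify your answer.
((24n)!)^8/(192n)! ~ ((2π·24n)^(7/2) / sqrt(8)) · 8^(−8·24n)  →  0

Write N = 24n. Stirling: N! ~ sqrt(2π N)(N/e)^N and (8N)! ~ sqrt(2π·8N)·(8N/e)^(8N).
  (N!)^8/(8N)! ~ (2π N)^(8/2) (N/e)^(8N) / [sqrt(2π·8N) (8N/e)^(8N)]
     = (2π N)^(8/2) / sqrt(2π·8N) · (N/(8N))^(8N)
     = (2π N)^((8−1)/2) / sqrt(8) · 8^(−8N).
Since 8^8 > 1, the factor 8^(−8N) decays exponentially, so the ratio → 0. Substituting N = 24n gives the stated form.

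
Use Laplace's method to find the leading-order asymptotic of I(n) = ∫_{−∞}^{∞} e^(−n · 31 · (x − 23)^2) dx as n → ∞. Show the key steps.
I(n) = sqrt(π/(31n))

Here φ(x) = 31 · (x − 23)^2 has its unique minimum at x* = 23 with φ(x*) = 0 and φ''(x*) = 62. Laplace's method gives
  I(n) ~ e^(−n φ(x*)) · sqrt(2π / (n · φ''(x*))) = sqrt(2π / (62n)) = sqrt(π/(31n)).
This is exact: substituting u = (x − 23)·sqrt(31n) gives I(n) = (1/sqrt(31n)) ∫_{−∞}^{∞} e^(−u^2) du = sqrt(π/(31n)).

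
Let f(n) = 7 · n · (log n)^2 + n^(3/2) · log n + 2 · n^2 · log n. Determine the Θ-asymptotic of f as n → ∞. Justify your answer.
f(n) ∈ Θ(n^2 · log n)

Compare the terms by growth order. For large n, n^a · (log n)^b dominates n^a' · (log n)^b' iff a > a', or (a = a' and b > b'). Ranking the 3 terms shows the dominant one is 2 · n^2 · log n. Hence f(n) ∈ Θ(n^2 · log n).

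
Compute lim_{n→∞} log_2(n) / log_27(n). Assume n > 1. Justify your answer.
lim = ln(27) / ln(2) = log_2(27)

Change of base: log_2(n) = ln n / ln 2 and log_27(n) = ln n / ln 27. The ratio is (ln n / ln 2) · (ln 27 / ln n) = ln 27 / ln 2, a constant independent of n. So the limit is ln 27 / ln 2 = log_2(27).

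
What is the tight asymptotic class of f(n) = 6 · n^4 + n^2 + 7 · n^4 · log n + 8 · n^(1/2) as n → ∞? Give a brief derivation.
f(n) ∈ Θ(n^4 · log n)

Compare the terms by growth order. For large n, n^a · (log n)^b dominates n^a' · (log n)^b' iff a > a', or (a = a' and b > b'). Ranking the 4 terms shows the dominant one is 7 · n^4 · log n. Hence f(n) ∈ Θ(n^4 · log n).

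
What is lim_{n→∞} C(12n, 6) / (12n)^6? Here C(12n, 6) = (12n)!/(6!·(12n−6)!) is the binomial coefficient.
lim = 1/6! = 1/720

With N = 12n → ∞: C(N, 6) / N^6 = [N(N−1)…(N−5)] / (6! · N^6) = (1/6!) · 1 · (1 − 1/(12n)) · … · (1 − 5/(12n)). Each factor → 1 as N → ∞, so the limit is 1/6! = 1/720.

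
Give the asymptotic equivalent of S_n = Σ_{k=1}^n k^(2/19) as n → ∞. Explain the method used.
S_n ~ (19/21) · n^(21/19)

Integral comparison: Σ_{k=1}^n k^(2/19) = ∫_0^n x^(2/19) dx + O(n^(2/19)). The integral is n^(1 + 2/19) / (1 + 2/19) = n^((2+19)/19) / ((2+19)/19) = (19/21) · n^(21/19).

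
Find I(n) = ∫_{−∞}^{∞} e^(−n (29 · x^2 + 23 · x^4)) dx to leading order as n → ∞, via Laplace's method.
I(n) ~ sqrt(π/(29n))

φ(x) = 29 · x^2 + 23 · x^4 has its unique global minimum at x* = 0 (since φ'(x) = 58x + 92x^3 = 0 only at x = 0 for real x with both coefficients positive, and φ → ∞ as |x| → ∞). At x* = 0, φ(0) = 0 and φ''(0) = 58. Laplace's method then gives
  I(n) ~ sqrt(2π / (n · φ''(0))) · e^(−n φ(0)) = sqrt(2π / (58n)) = sqrt(π/(29n)).
The 23 · x^4 term contributes only at subleading order (an O(1/n) relative correction).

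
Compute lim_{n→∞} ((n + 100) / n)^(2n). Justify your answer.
lim = e^200

Rewrite as (1 + 100/n)^(2n). By the standard limit (1 + x/n)^n → e^x, we have (1 + 100/n)^n → e^100, and raising to the 2nd power gives e^200.
More precisely, ln[(1 + 100/n)^(2n)] = 2n · ln(1 + 100/n) = 2n · (100/n + O(1/n^2)) = 200 + O(1/n) → 200.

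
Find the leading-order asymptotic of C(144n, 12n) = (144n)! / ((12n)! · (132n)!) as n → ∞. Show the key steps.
C(144n, 12n) ~ (8916100448256/285311670611)^(12n) · sqrt(6/(11π·12n))

Write N = 12n. Apply Stirling to each factorial:
  (12N)! ~ sqrt(2π·12N) · (12N/e)^(12N),
  N! ~ sqrt(2π N) · (N/e)^N,
  (11N)! ~ sqrt(2π·11N) · (11N/e)^(11N).
The exponential factors combine to (12N)^(12N) / (N^N · (11N)^(11N)) = 12^(12N)/11^(11N) = (12^12/11^11)^N = (8916100448256/285311670611)^N.
The square-root prefactors combine to sqrt(2π·12N) / (sqrt(2π N)·sqrt(2π·11N)) = sqrt(12 / (2π·11·N)) = sqrt(6/(11π·12n)).
Substituting N = 12n: C(144n, 12n) ~ (8916100448256/285311670611)^(12n) · sqrt(6/(11π·12n)).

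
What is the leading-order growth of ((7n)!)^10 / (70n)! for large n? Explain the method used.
((7n)!)^10/(70n)! ~ ((2π·7n)^(9/2) / sqrt(10)) · 10^(−10·7n)  →  0

Write N = 7n. Stirling: N! ~ sqrt(2π N)(N/e)^N and (10N)! ~ sqrt(2π·10N)·(10N/e)^(10N).
  (N!)^10/(10N)! ~ (2π N)^(10/2) (N/e)^(10N) / [sqrt(2π·10N) (10N/e)^(10N)]
     = (2π N)^(10/2) / sqrt(2π·10N) · (N/(10N))^(10N)
     = (2π N)^((10−1)/2) / sqrt(10) · 10^(−10N).
Since 10^10 > 1, the factor 10^(−10N) decays exponentially, so the ratio → 0. Substituting N = 7n gives the stated form.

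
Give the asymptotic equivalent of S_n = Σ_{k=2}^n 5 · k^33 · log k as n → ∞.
S_n ~ 5 · n^34 log n / 34 − 5 · n^34 / 1156

By integral comparison, S_n = ∫_1^n 5 · x^33 · log x dx + O(n^33 · log n). For the integral, ∫ x^33 log x dx = n^34 log n / 34 − n^34/1156 (integration by parts). Hence S_n ~ 5 · n^34 log n / 34 − 5 · n^34 / 1156.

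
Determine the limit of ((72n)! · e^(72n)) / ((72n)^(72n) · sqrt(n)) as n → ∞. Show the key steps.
lim = sqrt(2π·72)

Stirling: (72n)! ~ sqrt(2π·72n) · (72n/e)^(72n). Hence
  (72n)! · e^(72n) / (72n)^(72n) ~ sqrt(2π·72n).
Dividing by sqrt(n): sqrt(2π·72n) / sqrt(n) = sqrt(2π·72) · n^((1−1)/2), so the limit is sqrt(2π·72).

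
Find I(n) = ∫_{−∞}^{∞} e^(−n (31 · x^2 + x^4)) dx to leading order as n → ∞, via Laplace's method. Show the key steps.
I(n) ~ sqrt(π/(31n))

φ(x) = 31 · x^2 + x^4 has its unique global minimum at x* = 0 (since φ'(x) = 62x + 4x^3 = 0 only at x = 0 for real x with both coefficients positive, and φ → ∞ as |x| → ∞). At x* = 0, φ(0) = 0 and φ''(0) = 62. Laplace's method then gives
  I(n) ~ sqrt(2π / (n · φ''(0))) · e^(−n φ(0)) = sqrt(2π / (62n)) = sqrt(π/(31n)).
The x^4 term contributes only at subleading order (an O(1/n) relative correction).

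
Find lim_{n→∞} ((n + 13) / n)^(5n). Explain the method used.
lim = e^65

Rewrite as (1 + 13/n)^(5n). By the standard limit (1 + x/n)^n → e^x, we have (1 + 13/n)^n → e^13, and raising to the 5th power gives e^65.
More precisely, ln[(1 + 13/n)^(5n)] = 5n · ln(1 + 13/n) = 5n · (13/n + O(1/n^2)) = 65 + O(1/n) → 65.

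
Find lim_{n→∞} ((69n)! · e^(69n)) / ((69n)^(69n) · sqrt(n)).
lim = sqrt(2π·69)

Stirling: (69n)! ~ sqrt(2π·69n) · (69n/e)^(69n). Hence
  (69n)! · e^(69n) / (69n)^(69n) ~ sqrt(2π·69n).
Dividing by sqrt(n): sqrt(2π·69n) / sqrt(n) = sqrt(2π·69) · n^((1−1)/2), so the limit is sqrt(2π·69).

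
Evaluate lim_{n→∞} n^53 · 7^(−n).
lim = 0

Exponentials with base > 1 dominate every fixed polynomial: for any fixed c, n^c / 7^n → 0 as n → ∞ (e.g. by the ratio test, or by writing 7^n = e^(n ln 7) and noting e^(n ln 7) / n^c → ∞). Hence n^53 · 7^(−n) = n^53 / 7^n → 0.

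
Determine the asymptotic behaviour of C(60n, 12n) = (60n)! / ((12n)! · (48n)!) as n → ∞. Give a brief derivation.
C(60n, 12n) ~ (3125/256)^(12n) · sqrt(5/(8π·12n))

Write N = 12n. Apply Stirling to each factorial:
  (5N)! ~ sqrt(2π·5N) · (5N/e)^(5N),
  N! ~ sqrt(2π N) · (N/e)^N,
  (4N)! ~ sqrt(2π·4N) · (4N/e)^(4N).
The exponential factors combine to (5N)^(5N) / (N^N · (4N)^(4N)) = 5^(5N)/4^(4N) = (5^5/4^4)^N = (3125/256)^N.
The square-root prefactors combine to sqrt(2π·5N) / (sqrt(2π N)·sqrt(2π·4N)) = sqrt(5 / (2π·4·N)) = sqrt(5/(8π·12n)).
Substituting N = 12n: C(60n, 12n) ~ (3125/256)^(12n) · sqrt(5/(8π·12n)).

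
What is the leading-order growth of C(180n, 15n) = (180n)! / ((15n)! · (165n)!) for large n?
C(180n, 15n) ~ (8916100448256/285311670611)^(15n) · sqrt(6/(11π·15n))

Write N = 15n. Apply Stirling to each factorial:
  (12N)! ~ sqrt(2π·12N) · (12N/e)^(12N),
  N! ~ sqrt(2π N) · (N/e)^N,
  (11N)! ~ sqrt(2π·11N) · (11N/e)^(11N).
The exponential factors combine to (12N)^(12N) / (N^N · (11N)^(11N)) = 12^(12N)/11^(11N) = (12^12/11^11)^N = (8916100448256/285311670611)^N.
The square-root prefactors combine to sqrt(2π·12N) / (sqrt(2π N)·sqrt(2π·11N)) = sqrt(12 / (2π·11·N)) = sqrt(6/(11π·15n)).
Substituting N = 15n: C(180n, 15n) ~ (8916100448256/285311670611)^(15n) · sqrt(6/(11π·15n)).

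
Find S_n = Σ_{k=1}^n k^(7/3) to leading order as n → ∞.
S_n ~ (3/10) · n^(10/3)

Integral comparison: Σ_{k=1}^n k^(7/3) = ∫_0^n x^(7/3) dx + O(n^(7/3)). The integral is n^(1 + 7/3) / (1 + 7/3) = n^((7+3)/3) / ((7+3)/3) = (3/10) · n^(10/3).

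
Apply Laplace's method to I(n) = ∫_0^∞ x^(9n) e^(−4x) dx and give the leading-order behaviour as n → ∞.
I(n) ~ (sqrt(2π·9n) / 4) · (9n/(4e))^(9n)

Write the integrand as exp(9n ln x − 4x) and set f(x) = 9n ln x − 4x. Then f'(x) = 9n/x − 4 = 0 at x* = 9n/4, and f''(x*) = −9n/x*^2 = −4^2/(9n). Laplace's method (interior maximum) gives
  I(n) ~ e^(f(x*)) · sqrt(2π / |f''(x*)|)
        = exp(9n ln(9n/4) − 9n) · sqrt(2π · 9n / 4^2)
        = (9n/4)^(9n) e^(−9n) · sqrt(2π·9n) / 4
        = (sqrt(2π·9n) / 4) · (9n/(4e))^(9n).
This matches Γ(9n+1)/4^(9n+1) with Stirling applied to Γ.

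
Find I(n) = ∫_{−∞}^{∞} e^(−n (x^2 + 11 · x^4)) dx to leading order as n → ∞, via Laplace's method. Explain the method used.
I(n) ~ sqrt(π/n)

φ(x) = x^2 + 11 · x^4 has its unique global minimum at x* = 0 (since φ'(x) = 2x + 44x^3 = 0 only at x = 0 for real x with both coefficients positive, and φ → ∞ as |x| → ∞). At x* = 0, φ(0) = 0 and φ''(0) = 2. Laplace's method then gives
  I(n) ~ sqrt(2π / (n · φ''(0))) · e^(−n φ(0)) = sqrt(2π / (2n)) = sqrt(π/n).
The 11 · x^4 term contributes only at subleading order (an O(1/n) relative correction).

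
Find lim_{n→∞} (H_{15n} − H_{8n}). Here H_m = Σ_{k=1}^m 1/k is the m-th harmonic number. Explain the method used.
lim = ln(15/8)

Euler-Maclaurin gives H_m = ln m + γ + 1/(2m) + O(1/m^2). The γ and O(1/m) terms cancel in the difference:
  H_{15n} − H_{8n} = ln(15n) − ln(8n) + O(1/n) = ln(15/8) + O(1/n).
Hence the limit is ln(15/8).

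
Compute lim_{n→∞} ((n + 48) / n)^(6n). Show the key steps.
lim = e^288

Rewrite as (1 + 48/n)^(6n). By the standard limit (1 + x/n)^n → e^x, we have (1 + 48/n)^n → e^48, and raising to the 6th power gives e^288.
More precisely, ln[(1 + 48/n)^(6n)] = 6n · ln(1 + 48/n) = 6n · (48/n + O(1/n^2)) = 288 + O(1/n) → 288.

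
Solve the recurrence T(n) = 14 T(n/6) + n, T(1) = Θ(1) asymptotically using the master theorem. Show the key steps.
T(n) = Θ(n^(log_6 14))

Master theorem: compare f(n) = n to n^(log_6 14) where log_6 14 ≈ 1.473. Since 1 < log_6 14, we have f(n) = O(n^(log_6 14 − ε)) for some ε > 0 — Case 1. Hence T(n) = Θ(n^(log_6 14)).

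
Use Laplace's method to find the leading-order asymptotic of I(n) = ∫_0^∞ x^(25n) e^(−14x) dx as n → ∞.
I(n) ~ (sqrt(2π·25n) / 14) · (25n/(14e))^(25n)

Write the integrand as exp(25n ln x − 14x) and set f(x) = 25n ln x − 14x. Then f'(x) = 25n/x − 14 = 0 at x* = 25n/14, and f''(x*) = −25n/x*^2 = −14^2/(25n). Laplace's method (interior maximum) gives
  I(n) ~ e^(f(x*)) · sqrt(2π / |f''(x*)|)
        = exp(25n ln(25n/14) − 25n) · sqrt(2π · 25n / 14^2)
        = (25n/14)^(25n) e^(−25n) · sqrt(2π·25n) / 14
        = (sqrt(2π·25n) / 14) · (25n/(14e))^(25n).
This matches Γ(25n+1)/14^(25n+1) with Stirling applied to Γ.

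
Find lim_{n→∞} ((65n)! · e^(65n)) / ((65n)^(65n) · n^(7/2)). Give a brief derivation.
lim = 0

Stirling: (65n)! ~ sqrt(2π·65n) · (65n/e)^(65n). Hence
  (65n)! · e^(65n) / (65n)^(65n) ~ sqrt(2π·65n).
Dividing by n^(7/2): sqrt(2π·65n) / n^(7/2) = sqrt(2π·65) · n^((1−7)/2), so the expression behaves like sqrt(2π·65) · n^((1−7)/2) → 0.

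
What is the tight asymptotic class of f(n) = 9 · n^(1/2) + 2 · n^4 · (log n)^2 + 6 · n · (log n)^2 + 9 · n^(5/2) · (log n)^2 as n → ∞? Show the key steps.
f(n) ∈ Θ(n^4 · (log n)^2)

Compare the terms by growth order. For large n, n^a · (log n)^b dominates n^a' · (log n)^b' iff a > a', or (a = a' and b > b'). Ranking the 4 terms shows the dominant one is 2 · n^4 · (log n)^2. Hence f(n) ∈ Θ(n^4 · (log n)^2).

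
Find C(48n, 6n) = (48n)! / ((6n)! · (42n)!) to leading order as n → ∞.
C(48n, 6n) ~ (16777216/823543)^(6n) · sqrt(4/(7π·6n))

Write N = 6n. Apply Stirling to each factorial:
  (8N)! ~ sqrt(2π·8N) · (8N/e)^(8N),
  N! ~ sqrt(2π N) · (N/e)^N,
  (7N)! ~ sqrt(2π·7N) · (7N/e)^(7N).
The exponential factors combine to (8N)^(8N) / (N^N · (7N)^(7N)) = 8^(8N)/7^(7N) = (8^8/7^7)^N = (16777216/823543)^N.
The square-root prefactors combine to sqrt(2π·8N) / (sqrt(2π N)·sqrt(2π·7N)) = sqrt(8 / (2π·7·N)) = sqrt(4/(7π·6n)).
Substituting N = 6n: C(48n, 6n) ~ (16777216/823543)^(6n) · sqrt(4/(7π·6n)).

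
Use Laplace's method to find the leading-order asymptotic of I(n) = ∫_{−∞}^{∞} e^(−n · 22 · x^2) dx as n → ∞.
I(n) = sqrt(π/(22n))

Here φ(x) = 22 · x^2 has its unique minimum at x* = 0 with φ(x*) = 0 and φ''(x*) = 44. Laplace's method gives
  I(n) ~ e^(−n φ(x*)) · sqrt(2π / (n · φ''(x*))) = sqrt(2π / (44n)) = sqrt(π/(22n)).
This is exact: substituting u = (x − 0)·sqrt(22n) gives I(n) = (1/sqrt(22n)) ∫_{−∞}^{∞} e^(−u^2) du = sqrt(π/(22n)).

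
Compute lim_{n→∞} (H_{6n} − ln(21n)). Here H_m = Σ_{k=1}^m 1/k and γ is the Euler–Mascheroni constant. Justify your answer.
lim = ln(2/7) + γ

By Euler-Maclaurin, H_m = ln m + γ + O(1/m). So
  H_{6n} − ln(21n) = ln(6n) + γ − ln(21n) + O(1/n)
                       = ln(6/21) + γ + O(1/n).
Hence the limit is ln(6/21) + γ (= ln(2/7)).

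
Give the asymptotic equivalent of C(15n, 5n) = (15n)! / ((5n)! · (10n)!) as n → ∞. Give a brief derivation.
C(15n, 5n) ~ (27/4)^(5n) · sqrt(3/(4π·5n))

Write N = 5n. Apply Stirling to each factorial:
  (3N)! ~ sqrt(2π·3N) · (3N/e)^(3N),
  N! ~ sqrt(2π N) · (N/e)^N,
  (2N)! ~ sqrt(2π·2N) · (2N/e)^(2N).
The exponential factors combine to (3N)^(3N) / (N^N · (2N)^(2N)) = 3^(3N)/2^(2N) = (3^3/2^2)^N = (27/4)^N.
The square-root prefactors combine to sqrt(2π·3N) / (sqrt(2π N)·sqrt(2π·2N)) = sqrt(3 / (2π·2·N)) = sqrt(3/(4π·5n)).
Substituting N = 5n: C(15n, 5n) ~ (27/4)^(5n) · sqrt(3/(4π·5n)).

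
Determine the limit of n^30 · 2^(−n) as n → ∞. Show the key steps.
lim = 0

Exponentials with base > 1 dominate every fixed polynomial: for any fixed c, n^c / 2^n → 0 as n → ∞ (e.g. by the ratio test, or by writing 2^n = e^(n ln 2) and noting e^(n ln 2) / n^c → ∞). Hence n^30 · 2^(−n) = n^30 / 2^n → 0.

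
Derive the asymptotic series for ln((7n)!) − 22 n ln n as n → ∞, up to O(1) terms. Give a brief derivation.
ln((7n)!) − 22 n ln n = −15 n ln n + 7(ln 7 − 1) n + (1/2) ln(2π·7n) + O(1/n)

Stirling: ln((7n)!) = 7n ln(7n) − 7n + (1/2) ln(2π·7n) + O(1/n).
Expand 7n ln(7n) = 7n (ln n + ln 7) = 7n ln n + 7n ln 7.
Subtract 22n ln n: leading term is (7 − 22) n ln n = −15 n ln n. The next term is 7n ln 7 − 7n = 7(ln 7 − 1) n. Then the (1/2) ln(2π·7n) correction.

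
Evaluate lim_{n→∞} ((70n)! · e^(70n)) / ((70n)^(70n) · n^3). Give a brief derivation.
lim = 0

Stirling: (70n)! ~ sqrt(2π·70n) · (70n/e)^(70n). Hence
  (70n)! · e^(70n) / (70n)^(70n) ~ sqrt(2π·70n).
Dividing by n^3: sqrt(2π·70n) / n^3 = sqrt(2π·70) · n^((1−6)/2), so the expression behaves like sqrt(2π·70) · n^((1−6)/2) → 0.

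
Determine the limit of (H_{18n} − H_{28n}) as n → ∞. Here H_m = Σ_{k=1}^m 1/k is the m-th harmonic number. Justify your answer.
lim = ln(18/28) = ln(9/14)

Euler-Maclaurin gives H_m = ln m + γ + 1/(2m) + O(1/m^2). The γ and O(1/m) terms cancel in the difference:
  H_{18n} − H_{28n} = ln(18n) − ln(28n) + O(1/n) = ln(18/28) + O(1/n).
Hence the limit is ln(18/28) = ln(9/14).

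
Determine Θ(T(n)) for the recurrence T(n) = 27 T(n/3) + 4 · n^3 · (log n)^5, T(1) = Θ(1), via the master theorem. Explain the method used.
T(n) = Θ(n^3 · (log n)^6)

Here log_3 27 = 3 and f(n) = 4 · n^3 · (log n)^5 = Θ(n^(log_3 27) · (log n)^5). This is the extended Case 2 of the master theorem (f matches the critical exponent up to log factors), giving T(n) = Θ(n^(log_3 27) · (log n)^(5+1)) = Θ(n^3 · (log n)^6).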